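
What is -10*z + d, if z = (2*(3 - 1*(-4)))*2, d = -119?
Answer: -399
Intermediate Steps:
z = 28 (z = (2*(3 + 4))*2 = (2*7)*2 = 14*2 = 28)
-10*z + d = -10*28 - 119 = -280 - 119 = -399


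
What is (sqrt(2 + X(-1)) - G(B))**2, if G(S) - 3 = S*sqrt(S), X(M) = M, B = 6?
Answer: 220 + 24*sqrt(6) ≈ 278.79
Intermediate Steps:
G(S) = 3 + S**(3/2) (G(S) = 3 + S*sqrt(S) = 3 + S**(3/2))
(sqrt(2 + X(-1)) - G(B))**2 = (sqrt(2 - 1) - (3 + 6**(3/2)))**2 = (sqrt(1) - (3 + 6*sqrt(6)))**2 = (1 + (-3 - 6*sqrt(6)))**2 = (-2 - 6*sqrt(6))**2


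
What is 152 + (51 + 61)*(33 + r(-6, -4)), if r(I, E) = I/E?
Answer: 4016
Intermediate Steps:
152 + (51 + 61)*(33 + r(-6, -4)) = 152 + (51 + 61)*(33 - 6/(-4)) = 152 + 112*(33 - 6*(-¼)) = 152 + 112*(33 + 3/2) = 152 + 112*(69/2) = 152 + 3864 = 4016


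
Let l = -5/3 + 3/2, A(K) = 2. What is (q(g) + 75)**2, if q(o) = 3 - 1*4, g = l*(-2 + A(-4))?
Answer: 5476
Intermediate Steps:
l = -1/6 (l = -5*1/3 + 3*(1/2) = -5/3 + 3/2 = -1/6 ≈ -0.16667)
g = 0 (g = -(-2 + 2)/6 = -1/6*0 = 0)
q(o) = -1 (q(o) = 3 - 4 = -1)
(q(g) + 75)**2 = (-1 + 75)**2 = 74**2 = 5476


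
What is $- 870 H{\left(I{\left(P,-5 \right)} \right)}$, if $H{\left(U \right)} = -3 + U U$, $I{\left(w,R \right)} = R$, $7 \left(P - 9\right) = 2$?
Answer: $-19140$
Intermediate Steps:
$P = \frac{65}{7}$ ($P = 9 + \frac{1}{7} \cdot 2 = 9 + \frac{2}{7} = \frac{65}{7} \approx 9.2857$)
$H{\left(U \right)} = -3 + U^{2}$
$- 870 H{\left(I{\left(P,-5 \right)} \right)} = - 870 \left(-3 + \left(-5\right)^{2}\right) = - 870 \left(-3 + 25\right) = \left(-870\right) 22 = -19140$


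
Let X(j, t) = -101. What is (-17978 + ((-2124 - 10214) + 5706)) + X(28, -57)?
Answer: -24711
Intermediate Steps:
(-17978 + ((-2124 - 10214) + 5706)) + X(28, -57) = (-17978 + ((-2124 - 10214) + 5706)) - 101 = (-17978 + (-12338 + 5706)) - 101 = (-17978 - 6632) - 101 = -24610 - 101 = -24711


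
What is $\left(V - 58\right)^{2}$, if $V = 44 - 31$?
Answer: $2025$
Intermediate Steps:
$V = 13$ ($V = 44 - 31 = 13$)
$\left(V - 58\right)^{2} = \left(13 - 58\right)^{2} = \left(-45\right)^{2} = 2025$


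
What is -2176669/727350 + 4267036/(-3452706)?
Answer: -1769837791819/418554284850 ≈ -4.2285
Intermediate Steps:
-2176669/727350 + 4267036/(-3452706) = -2176669*1/727350 + 4267036*(-1/3452706) = -2176669/727350 - 2133518/1726353 = -1769837791819/418554284850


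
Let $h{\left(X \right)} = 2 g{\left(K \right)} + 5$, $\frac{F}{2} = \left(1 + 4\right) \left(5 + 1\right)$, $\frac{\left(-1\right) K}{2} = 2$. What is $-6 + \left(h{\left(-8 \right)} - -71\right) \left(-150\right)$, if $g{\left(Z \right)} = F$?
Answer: $-29406$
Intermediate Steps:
$K = -4$ ($K = \left(-2\right) 2 = -4$)
$F = 60$ ($F = 2 \left(1 + 4\right) \left(5 + 1\right) = 2 \cdot 5 \cdot 6 = 2 \cdot 30 = 60$)
$g{\left(Z \right)} = 60$
$h{\left(X \right)} = 125$ ($h{\left(X \right)} = 2 \cdot 60 + 5 = 120 + 5 = 125$)
$-6 + \left(h{\left(-8 \right)} - -71\right) \left(-150\right) = -6 + \left(125 - -71\right) \left(-150\right) = -6 + \left(125 + 71\right) \left(-150\right) = -6 + 196 \left(-150\right) = -6 - 29400 = -29406$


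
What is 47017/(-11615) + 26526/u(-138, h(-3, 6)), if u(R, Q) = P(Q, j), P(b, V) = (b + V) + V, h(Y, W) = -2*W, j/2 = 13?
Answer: 30621881/46460 ≈ 659.10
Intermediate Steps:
j = 26 (j = 2*13 = 26)
P(b, V) = b + 2*V (P(b, V) = (V + b) + V = b + 2*V)
u(R, Q) = 52 + Q (u(R, Q) = Q + 2*26 = Q + 52 = 52 + Q)
47017/(-11615) + 26526/u(-138, h(-3, 6)) = 47017/(-11615) + 26526/(52 - 2*6) = 47017*(-1/11615) + 26526/(52 - 12) = -47017/11615 + 26526/40 = -47017/11615 + 26526*(1/40) = -47017/11615 + 13263/20 = 30621881/46460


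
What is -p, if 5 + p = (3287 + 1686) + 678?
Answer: -5646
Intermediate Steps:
p = 5646 (p = -5 + ((3287 + 1686) + 678) = -5 + (4973 + 678) = -5 + 5651 = 5646)
-p = -1*5646 = -5646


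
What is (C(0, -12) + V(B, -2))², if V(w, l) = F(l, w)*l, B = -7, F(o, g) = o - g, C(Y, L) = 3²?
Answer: 1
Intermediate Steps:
C(Y, L) = 9
V(w, l) = l*(l - w) (V(w, l) = (l - w)*l = l*(l - w))
(C(0, -12) + V(B, -2))² = (9 - 2*(-2 - 1*(-7)))² = (9 - 2*(-2 + 7))² = (9 - 2*5)² = (9 - 10)² = (-1)² = 1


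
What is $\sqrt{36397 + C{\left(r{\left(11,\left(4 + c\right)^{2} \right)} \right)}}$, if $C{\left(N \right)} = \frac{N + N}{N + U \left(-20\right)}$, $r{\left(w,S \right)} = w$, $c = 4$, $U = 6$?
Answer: $\frac{\sqrt{432430359}}{109} \approx 190.78$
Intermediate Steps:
$C{\left(N \right)} = \frac{2 N}{-120 + N}$ ($C{\left(N \right)} = \frac{N + N}{N + 6 \left(-20\right)} = \frac{2 N}{N - 120} = \frac{2 N}{-120 + N}$)
$\sqrt{36397 + C{\left(r{\left(11,\left(4 + c\right)^{2} \right)} \right)}} = \sqrt{36397 + 2 \cdot 11 \frac{1}{-120 + 11}} = \sqrt{36397 + 2 \cdot 11 \frac{1}{-109}} = \sqrt{36397 + 2 \cdot 11 \left(- \frac{1}{109}\right)} = \sqrt{36397 - \frac{22}{109}} = \sqrt{\frac{3967251}{109}} = \frac{\sqrt{432430359}}{109}$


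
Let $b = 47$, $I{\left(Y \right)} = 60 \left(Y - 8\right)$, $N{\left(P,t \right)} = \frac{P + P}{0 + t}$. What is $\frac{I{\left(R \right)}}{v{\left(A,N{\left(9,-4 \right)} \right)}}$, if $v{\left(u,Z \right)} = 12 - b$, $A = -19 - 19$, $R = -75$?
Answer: $\frac{996}{7} \approx 142.29$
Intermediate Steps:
$N{\left(P,t \right)} = \frac{2 P}{t}$
$I{\left(Y \right)} = -480 + 60 Y$ ($I{\left(Y \right)} = 60 \left(-8 + Y\right) = -480 + 60 Y$)
$A = -38$
$v{\left(u,Z \right)} = -35$ ($v{\left(u,Z \right)} = 12 - 47 = -35$)
$\frac{I{\left(R \right)}}{v{\left(A,N{\left(9,-4 \right)} \right)}} = \frac{-480 + 60 \left(-75\right)}{-35} = \left(-480 - 4500\right) \left(- \frac{1}{35}\right) = \left(-4980\right) \left(- \frac{1}{35}\right) = \frac{996}{7}$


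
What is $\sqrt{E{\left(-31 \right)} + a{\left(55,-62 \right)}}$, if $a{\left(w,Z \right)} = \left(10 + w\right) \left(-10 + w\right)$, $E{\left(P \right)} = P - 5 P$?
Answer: $\sqrt{3049} \approx 55.218$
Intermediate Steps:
$E{\left(P \right)} = - 4 P$
$a{\left(w,Z \right)} = \left(-10 + w\right) \left(10 + w\right)$
$\sqrt{E{\left(-31 \right)} + a{\left(55,-62 \right)}} = \sqrt{\left(-4\right) \left(-31\right) - \left(100 - 55^{2}\right)} = \sqrt{124 + \left(-100 + 3025\right)} = \sqrt{124 + 2925} = \sqrt{3049}$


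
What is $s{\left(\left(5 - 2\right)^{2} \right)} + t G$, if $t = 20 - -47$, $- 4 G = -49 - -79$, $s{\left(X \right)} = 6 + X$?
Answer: $- \frac{975}{2} \approx -487.5$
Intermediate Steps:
$G = - \frac{15}{2}$ ($G = - \frac{-49 - -79}{4} = - \frac{-49 + 79}{4} = \left(- \frac{1}{4}\right) 30 = - \frac{15}{2} \approx -7.5$)
$t = 67$ ($t = 20 + 47 = 67$)
$s{\left(\left(5 - 2\right)^{2} \right)} + t G = \left(6 + \left(5 - 2\right)^{2}\right) + 67 \left(- \frac{15}{2}\right) = \left(6 + 3^{2}\right) - \frac{1005}{2} = \left(6 + 9\right) - \frac{1005}{2} = 15 - \frac{1005}{2} = - \frac{975}{2}$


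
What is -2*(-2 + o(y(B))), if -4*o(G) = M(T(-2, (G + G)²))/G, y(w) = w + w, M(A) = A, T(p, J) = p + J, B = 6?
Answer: 335/12 ≈ 27.917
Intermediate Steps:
T(p, J) = J + p
y(w) = 2*w
o(G) = -(-2 + 4*G²)/(4*G) (o(G) = -((G + G)² - 2)/(4*G) = -((2*G)² - 2)/(4*G) = -(4*G² - 2)/(4*G) = -(-2 + 4*G²)/(4*G))
-2*(-2 + o(y(B))) = -2*(-2 + (1/(2*((2*6))) - 2*6)) = -2*(-2 + ((½)/12 - 1*12)) = -2*(-2 + ((½)*(1/12) - 12)) = -2*(-2 + (1/24 - 12)) = -2*(-2 - 287/24) = -2*(-335/24) = 335/12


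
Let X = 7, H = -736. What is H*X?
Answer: -5152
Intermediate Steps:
H*X = -736*7 = -5152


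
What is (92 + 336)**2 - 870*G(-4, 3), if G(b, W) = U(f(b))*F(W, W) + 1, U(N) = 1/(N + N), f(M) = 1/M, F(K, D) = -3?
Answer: 177094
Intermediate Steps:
f(M) = 1/M
U(N) = 1/(2*N)
G(b, W) = 1 - 3*b/2 (G(b, W) = (1/(2*(1/b)))*(-3) + 1 = (b/2)*(-3) + 1 = -3*b/2 + 1 = 1 - 3*b/2)
(92 + 336)**2 - 870*G(-4, 3) = (92 + 336)**2 - 870*(1 - 3/2*(-4)) = 428**2 - 870*(1 + 6) = 183184 - 870*7 = 183184 - 1*6090 = 183184 - 6090 = 177094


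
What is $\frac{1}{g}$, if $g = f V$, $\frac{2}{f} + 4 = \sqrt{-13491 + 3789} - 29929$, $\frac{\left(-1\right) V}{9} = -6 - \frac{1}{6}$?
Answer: $- \frac{809}{3} + \frac{7 i \sqrt{22}}{37} \approx -269.67 + 0.88738 i$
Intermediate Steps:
$V = \frac{111}{2}$ ($V = - 9 \left(-6 - \frac{1}{6}\right) = \left(-9\right) \left(- \frac{37}{6}\right) = \frac{111}{2} \approx 55.5$)
$f = \frac{2}{-29933 + 21 i \sqrt{22}}$ ($f = \frac{2}{-4 + \left(\sqrt{-13491 + 3789} - 29929\right)} = \frac{2}{-4 - \left(29929 - \sqrt{-9702}\right)} = \frac{2}{-4 - \left(29929 - 21 i \sqrt{22}\right)} = \frac{2}{-29933 + 21 i \sqrt{22}} \approx -6.6815 \cdot 10^{-5} - 2.1986 \cdot 10^{-7} i$)
$g = - \frac{3322563}{895994191} - \frac{2331 i \sqrt{22}}{895994191}$ ($g = \left(- \frac{59866}{895994191} - \frac{42 i \sqrt{22}}{895994191}\right) \frac{111}{2} = - \frac{3322563}{895994191} - \frac{2331 i \sqrt{22}}{895994191} \approx -0.0037082 - 1.2202 \cdot 10^{-5} i$)
$\frac{1}{g} = \frac{1}{- \frac{3322563}{895994191} - \frac{2331 i \sqrt{22}}{895994191}}$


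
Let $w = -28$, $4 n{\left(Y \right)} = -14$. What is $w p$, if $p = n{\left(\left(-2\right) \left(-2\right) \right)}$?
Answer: $98$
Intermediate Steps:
$n{\left(Y \right)} = - \frac{7}{2}$ ($n{\left(Y \right)} = \frac{1}{4} \left(-14\right) = - \frac{7}{2}$)
$p = - \frac{7}{2} \approx -3.5$
$w p = \left(-28\right) \left(- \frac{7}{2}\right) = 98$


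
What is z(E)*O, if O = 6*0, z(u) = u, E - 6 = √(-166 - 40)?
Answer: 0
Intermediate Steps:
E = 6 + I*√206 (E = 6 + √(-166 - 40) = 6 + √(-206) = 6 + I*√206 ≈ 6.0 + 14.353*I)
O = 0
z(E)*O = (6 + I*√206)*0 = 0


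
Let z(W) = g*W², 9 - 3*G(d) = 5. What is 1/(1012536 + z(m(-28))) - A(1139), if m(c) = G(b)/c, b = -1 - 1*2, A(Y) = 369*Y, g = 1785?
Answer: -8936790852210/21263341 ≈ -4.2029e+5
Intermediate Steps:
b = -3 (b = -1 - 2 = -3)
G(d) = 4/3 (G(d) = 3 - ⅓*5 = 3 - 5/3 = 4/3)
m(c) = 4/(3*c)
z(W) = 1785*W²
1/(1012536 + z(m(-28))) - A(1139) = 1/(1012536 + 1785*((4/3)/(-28))²) - 369*1139 = 1/(1012536 + 1785*((4/3)*(-1/28))²) - 1*420291 = 1/(1012536 + 1785*(-1/21)²) - 420291 = 1/(1012536 + 1785*(1/441)) - 420291 = 1/(1012536 + 85/21) - 420291 = 1/(21263341/21) - 420291 = 21/21263341 - 420291 = -8936790852210/21263341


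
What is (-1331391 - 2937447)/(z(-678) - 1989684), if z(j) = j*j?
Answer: 711473/255000 ≈ 2.7901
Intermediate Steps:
z(j) = j²
(-1331391 - 2937447)/(z(-678) - 1989684) = (-1331391 - 2937447)/((-678)² - 1989684) = -4268838/(459684 - 1989684) = -4268838/(-1530000) = -4268838*(-1/1530000) = 711473/255000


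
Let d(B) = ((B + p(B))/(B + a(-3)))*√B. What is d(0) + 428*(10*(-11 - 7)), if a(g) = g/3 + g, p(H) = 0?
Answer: -77040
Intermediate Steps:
a(g) = 4*g/3 (a(g) = g*(⅓) + g = g/3 + g = 4*g/3)
d(B) = B^(3/2)/(-4 + B) (d(B) = ((B + 0)/(B + (4/3)*(-3)))*√B = (B/(B - 4))*√B = (B/(-4 + B))*√B = B^(3/2)/(-4 + B))
d(0) + 428*(10*(-11 - 7)) = 0^(3/2)/(-4 + 0) + 428*(10*(-11 - 7)) = 0/(-4) + 428*(10*(-18)) = 0*(-¼) + 428*(-180) = 0 - 77040 = -77040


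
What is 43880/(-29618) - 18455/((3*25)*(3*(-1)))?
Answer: 53672719/666405 ≈ 80.541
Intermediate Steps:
43880/(-29618) - 18455/((3*25)*(3*(-1))) = 43880*(-1/29618) - 18455/(75*(-3)) = -21940/14809 - 18455/(-225) = -21940/14809 - 18455*(-1/225) = -21940/14809 + 3691/45 = 53672719/666405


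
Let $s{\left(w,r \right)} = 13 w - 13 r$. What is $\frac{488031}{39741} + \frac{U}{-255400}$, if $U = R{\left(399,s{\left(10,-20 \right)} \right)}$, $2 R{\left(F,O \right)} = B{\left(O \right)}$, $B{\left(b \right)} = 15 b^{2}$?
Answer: $\frac{528723811}{67665676} \approx 7.8138$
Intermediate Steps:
$s{\left(w,r \right)} = - 13 r + 13 w$
$R{\left(F,O \right)} = \frac{15 O^{2}}{2}$
$U = 1140750$ ($U = \frac{15 \left(\left(-13\right) \left(-20\right) + 13 \cdot 10\right)^{2}}{2} = \frac{15 \left(260 + 130\right)^{2}}{2} = \frac{15 \cdot 390^{2}}{2} = \frac{15}{2} \cdot 152100 = 1140750$)
$\frac{488031}{39741} + \frac{U}{-255400} = \frac{488031}{39741} + \frac{1140750}{-255400} = 488031 \cdot \frac{1}{39741} + 1140750 \left(- \frac{1}{255400}\right) = \frac{162677}{13247} - \frac{22815}{5108} = \frac{528723811}{67665676}$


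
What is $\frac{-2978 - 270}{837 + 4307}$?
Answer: $- \frac{406}{643} \approx -0.63142$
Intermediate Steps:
$\frac{-2978 - 270}{837 + 4307} = - \frac{3248}{5144} = \left(-3248\right) \frac{1}{5144} = - \frac{406}{643}$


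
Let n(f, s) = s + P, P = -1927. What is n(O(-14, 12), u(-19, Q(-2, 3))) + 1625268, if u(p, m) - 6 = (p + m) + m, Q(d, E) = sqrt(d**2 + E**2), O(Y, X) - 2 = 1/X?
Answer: 1623328 + 2*sqrt(13) ≈ 1.6233e+6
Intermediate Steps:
O(Y, X) = 2 + 1/X
Q(d, E) = sqrt(E**2 + d**2)
u(p, m) = 6 + p + 2*m (u(p, m) = 6 + ((p + m) + m) = 6 + ((m + p) + m) = 6 + (p + 2*m) = 6 + p + 2*m)
n(f, s) = -1927 + s (n(f, s) = s - 1927 = -1927 + s)
n(O(-14, 12), u(-19, Q(-2, 3))) + 1625268 = (-1927 + (6 - 19 + 2*sqrt(3**2 + (-2)**2))) + 1625268 = (-1927 + (6 - 19 + 2*sqrt(9 + 4))) + 1625268 = (-1927 + (6 - 19 + 2*sqrt(13))) + 1625268 = (-1927 + (-13 + 2*sqrt(13))) + 1625268 = (-1940 + 2*sqrt(13)) + 1625268 = 1623328 + 2*sqrt(13)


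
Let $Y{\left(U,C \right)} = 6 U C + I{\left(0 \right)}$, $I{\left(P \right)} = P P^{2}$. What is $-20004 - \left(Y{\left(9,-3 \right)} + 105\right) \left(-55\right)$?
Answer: $-23139$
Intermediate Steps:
$I{\left(P \right)} = P^{3}$
$Y{\left(U,C \right)} = 6 C U$ ($Y{\left(U,C \right)} = 6 U C + 0^{3} = 6 C U + 0 = 6 C U$)
$-20004 - \left(Y{\left(9,-3 \right)} + 105\right) \left(-55\right) = -20004 - \left(6 \left(-3\right) 9 + 105\right) \left(-55\right) = -20004 - \left(-162 + 105\right) \left(-55\right) = -20004 - \left(-57\right) \left(-55\right) = -20004 - 3135 = -23139$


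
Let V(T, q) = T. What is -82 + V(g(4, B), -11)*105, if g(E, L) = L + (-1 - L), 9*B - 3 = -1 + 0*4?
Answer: -187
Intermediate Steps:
B = 2/9 (B = ⅓ + (-1 + 0*4)/9 = ⅓ + (-1 + 0)/9 = ⅓ + (⅑)*(-1) = ⅓ - ⅑ = 2/9 ≈ 0.22222)
g(E, L) = -1
-82 + V(g(4, B), -11)*105 = -82 - 1*105 = -82 - 105 = -187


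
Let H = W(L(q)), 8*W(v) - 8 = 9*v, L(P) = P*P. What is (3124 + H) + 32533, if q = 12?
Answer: 35820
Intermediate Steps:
L(P) = P**2
W(v) = 1 + 9*v/8 (W(v) = 1 + (9*v)/8 = 1 + 9*v/8)
H = 163 (H = 1 + (9/8)*12**2 = 1 + (9/8)*144 = 1 + 162 = 163)
(3124 + H) + 32533 = (3124 + 163) + 32533 = 3287 + 32533 = 35820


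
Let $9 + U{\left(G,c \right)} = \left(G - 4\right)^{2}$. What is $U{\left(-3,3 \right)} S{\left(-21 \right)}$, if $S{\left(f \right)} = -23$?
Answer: $-920$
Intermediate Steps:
$U{\left(G,c \right)} = -9 + \left(-4 + G\right)^{2}$ ($U{\left(G,c \right)} = -9 + \left(G - 4\right)^{2} = -9 + \left(-4 + G\right)^{2}$)
$U{\left(-3,3 \right)} S{\left(-21 \right)} = \left(-9 + \left(-4 - 3\right)^{2}\right) \left(-23\right) = \left(-9 + \left(-7\right)^{2}\right) \left(-23\right) = \left(-9 + 49\right) \left(-23\right) = 40 \left(-23\right) = -920$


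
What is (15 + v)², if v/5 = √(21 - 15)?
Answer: 375 + 150*√6 ≈ 742.42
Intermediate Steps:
v = 5*√6 (v = 5*√(21 - 15) = 5*√6 ≈ 12.247)
(15 + v)² = (15 + 5*√6)²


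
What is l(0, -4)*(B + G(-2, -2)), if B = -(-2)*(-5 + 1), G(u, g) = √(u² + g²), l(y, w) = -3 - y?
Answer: 24 - 6*√2 ≈ 15.515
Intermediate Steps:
G(u, g) = √(g² + u²)
B = -8 (B = -(-2)*(-4) = -1*8 = -8)
l(0, -4)*(B + G(-2, -2)) = (-3 - 1*0)*(-8 + √((-2)² + (-2)²)) = (-3 + 0)*(-8 + √(4 + 4)) = -3*(-8 + √8) = -3*(-8 + 2*√2) = 24 - 6*√2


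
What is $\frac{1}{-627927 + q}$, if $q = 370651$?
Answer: $- \frac{1}{257276} \approx -3.8869 \cdot 10^{-6}$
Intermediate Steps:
$\frac{1}{-627927 + q} = \frac{1}{-627927 + 370651} = \frac{1}{-257276} = - \frac{1}{257276}$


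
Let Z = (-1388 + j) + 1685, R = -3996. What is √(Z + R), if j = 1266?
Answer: I*√2433 ≈ 49.325*I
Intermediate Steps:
Z = 1563 (Z = (-1388 + 1266) + 1685 = -122 + 1685 = 1563)
√(Z + R) = √(1563 - 3996) = √(-2433) = I*√2433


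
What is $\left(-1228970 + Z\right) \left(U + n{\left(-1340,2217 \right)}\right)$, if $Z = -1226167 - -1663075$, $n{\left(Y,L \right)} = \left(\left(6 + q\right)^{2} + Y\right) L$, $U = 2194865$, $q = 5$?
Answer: $402096610796$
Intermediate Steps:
$n{\left(Y,L \right)} = L \left(121 + Y\right)$ ($n{\left(Y,L \right)} = \left(\left(6 + 5\right)^{2} + Y\right) L = \left(11^{2} + Y\right) L = \left(121 + Y\right) L = L \left(121 + Y\right)$)
$Z = 436908$ ($Z = -1226167 + 1663075 = 436908$)
$\left(-1228970 + Z\right) \left(U + n{\left(-1340,2217 \right)}\right) = \left(-1228970 + 436908\right) \left(2194865 + 2217 \left(121 - 1340\right)\right) = - 792062 \left(2194865 + 2217 \left(-1219\right)\right) = - 792062 \left(2194865 - 2702523\right) = \left(-792062\right) \left(-507658\right) = 402096610796$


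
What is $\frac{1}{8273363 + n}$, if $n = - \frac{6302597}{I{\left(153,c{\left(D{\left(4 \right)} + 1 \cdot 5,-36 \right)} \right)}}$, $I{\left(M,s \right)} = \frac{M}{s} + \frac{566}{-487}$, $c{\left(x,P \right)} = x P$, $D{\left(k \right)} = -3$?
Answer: $\frac{12807}{130511877853} \approx 9.8129 \cdot 10^{-8}$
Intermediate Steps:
$c{\left(x,P \right)} = P x$
$I{\left(M,s \right)} = - \frac{566}{487} + \frac{M}{s}$ ($I{\left(M,s \right)} = \frac{M}{s} + 566 \left(- \frac{1}{487}\right) = \frac{M}{s} - \frac{566}{487} = - \frac{566}{487} + \frac{M}{s}$)
$n = \frac{24554917912}{12807}$ ($n = - \frac{6302597}{- \frac{566}{487} + \frac{153}{\left(-36\right) \left(-3 + 1 \cdot 5\right)}} = - \frac{6302597}{- \frac{566}{487} + \frac{153}{\left(-36\right) \left(-3 + 5\right)}} = - \frac{6302597}{- \frac{566}{487} + \frac{153}{\left(-36\right) 2}} = - \frac{6302597}{- \frac{566}{487} + \frac{153}{-72}} = - \frac{6302597}{- \frac{566}{487} + 153 \left(- \frac{1}{72}\right)} = - \frac{6302597}{- \frac{566}{487} - \frac{17}{8}} = - \frac{6302597}{- \frac{12807}{3896}} = \left(-6302597\right) \left(- \frac{3896}{12807}\right) = \frac{24554917912}{12807} \approx 1.9173 \cdot 10^{6}$)
$\frac{1}{8273363 + n} = \frac{1}{8273363 + \frac{24554917912}{12807}} = \frac{1}{\frac{130511877853}{12807}} = \frac{12807}{130511877853}$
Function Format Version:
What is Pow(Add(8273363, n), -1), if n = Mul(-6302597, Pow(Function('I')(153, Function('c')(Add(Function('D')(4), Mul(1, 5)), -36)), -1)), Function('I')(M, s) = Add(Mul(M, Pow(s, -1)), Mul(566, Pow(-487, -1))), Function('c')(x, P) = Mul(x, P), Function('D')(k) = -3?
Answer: Rational(12807, 130511877853) ≈ 9.8129e-8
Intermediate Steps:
Function('c')(x, P) = Mul(P, x)
Function('I')(M, s) = Add(Rational(-566, 487), Mul(M, Pow(s, -1))) (Function('I')(M, s) = Add(Mul(M, Pow(s, -1)), Mul(566, Rational(-1, 487))) = Add(Mul(M, Pow(s, -1)), Rational(-566, 487)) = Add(Rational(-566, 487), Mul(M, Pow(s, -1))))
n = Rational(24554917912, 12807) (n = Mul(-6302597, Pow(Add(Rational(-566, 487), Mul(153, Pow(Mul(-36, Add(-3, Mul(1, 5))), -1))), -1)) = Mul(-6302597, Pow(Add(Rational(-566, 487), Mul(153, Pow(Mul(-36, Add(-3, 5)), -1))), -1)) = Mul(-6302597, Pow(Add(Rational(-566, 487), Mul(153, Pow(Mul(-36, 2), -1))), -1)) = Mul(-6302597, Pow(Add(Rational(-566, 487), Mul(153, Pow(-72, -1))), -1)) = Mul(-6302597, Pow(Add(Rational(-566, 487), Mul(153, Rational(-1, 72))), -1)) = Mul(-6302597, Pow(Add(Rational(-566, 487), Rational(-17, 8)), -1)) = Mul(-6302597, Pow(Rational(-12807, 3896), -1)) = Mul(-6302597, Rational(-3896, 12807)) = Rational(24554917912, 12807) ≈ 1.9173e+6)
Pow(Add(8273363, n), -1) = Pow(Add(8273363, Rational(24554917912, 12807)), -1) = Pow(Rational(130511877853, 12807), -1) = Rational(12807, 130511877853)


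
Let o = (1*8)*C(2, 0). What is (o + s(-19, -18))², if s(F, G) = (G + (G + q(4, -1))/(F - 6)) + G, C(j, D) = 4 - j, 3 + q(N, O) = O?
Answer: 228484/625 ≈ 365.57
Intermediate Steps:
q(N, O) = -3 + O
s(F, G) = 2*G + (-4 + G)/(-6 + F) (s(F, G) = (G + (G + (-3 - 1))/(F - 6)) + G = (G + (G - 4)/(-6 + F)) + G = (G + (-4 + G)/(-6 + F)) + G = 2*G + (-4 + G)/(-6 + F))
o = 16 (o = (1*8)*(4 - 1*2) = 8*(4 - 2) = 8*2 = 16)
(o + s(-19, -18))² = (16 + (-4 - 11*(-18) + 2*(-19)*(-18))/(-6 - 19))² = (16 + (-4 + 198 + 684)/(-25))² = (16 - 1/25*878)² = (16 - 878/25)² = (-478/25)² = 228484/625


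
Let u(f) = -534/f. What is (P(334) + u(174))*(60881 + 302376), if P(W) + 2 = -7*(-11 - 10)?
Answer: 1495165812/29 ≈ 5.1557e+7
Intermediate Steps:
P(W) = 145 (P(W) = -2 - 7*(-11 - 10) = -2 - 7*(-21) = -2 + 147 = 145)
(P(334) + u(174))*(60881 + 302376) = (145 - 534/174)*(60881 + 302376) = (145 - 534*1/174)*363257 = (145 - 89/29)*363257 = (4116/29)*363257 = 1495165812/29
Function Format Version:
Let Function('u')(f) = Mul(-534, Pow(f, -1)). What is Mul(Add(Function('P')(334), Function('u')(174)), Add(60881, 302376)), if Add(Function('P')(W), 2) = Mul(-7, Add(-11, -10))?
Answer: Rational(1495165812, 29) ≈ 5.1557e+7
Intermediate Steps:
Function('P')(W) = 145 (Function('P')(W) = Add(-2, Mul(-7, Add(-11, -10))) = Add(-2, Mul(-7, -21)) = Add(-2, 147) = 145)
Mul(Add(Function('P')(334), Function('u')(174)), Add(60881, 302376)) = Mul(Add(145, Mul(-534, Pow(174, -1))), Add(60881, 302376)) = Mul(Add(145, Mul(-534, Rational(1, 174))), 363257) = Mul(Add(145, Rational(-89, 29)), 363257) = Mul(Rational(4116, 29), 363257) = Rational(1495165812, 29)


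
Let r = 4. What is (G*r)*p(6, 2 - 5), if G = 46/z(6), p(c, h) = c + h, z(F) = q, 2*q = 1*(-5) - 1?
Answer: -184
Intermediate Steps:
q = -3 (q = (1*(-5) - 1)/2 = (-5 - 1)/2 = (1/2)*(-6) = -3)
z(F) = -3
G = -46/3 (G = 46/(-3) = 46*(-1/3) = -46/3 ≈ -15.333)
(G*r)*p(6, 2 - 5) = (-46/3*4)*(6 + (2 - 5)) = -184*(6 - 3)/3 = -184/3*3 = -184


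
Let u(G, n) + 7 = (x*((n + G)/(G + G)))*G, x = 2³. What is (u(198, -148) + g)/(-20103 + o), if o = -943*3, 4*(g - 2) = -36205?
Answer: 2725/7056 ≈ 0.38620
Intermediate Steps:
g = -36197/4 (g = 2 + (¼)*(-36205) = 2 - 36205/4 = -36197/4 ≈ -9049.3)
o = -2829
x = 8
u(G, n) = -7 + 4*G + 4*n (u(G, n) = -7 + (8*((n + G)/(G + G)))*G = -7 + (8*((G + n)/((2*G))))*G = -7 + (8*((G + n)*(1/(2*G))))*G = -7 + (8*((G + n)/(2*G)))*G = -7 + (4*(G + n)/G)*G = -7 + (4*G + 4*n) = -7 + 4*G + 4*n)
(u(198, -148) + g)/(-20103 + o) = ((-7 + 4*198 + 4*(-148)) - 36197/4)/(-20103 - 2829) = ((-7 + 792 - 592) - 36197/4)/(-22932) = (193 - 36197/4)*(-1/22932) = -35425/4*(-1/22932) = 2725/7056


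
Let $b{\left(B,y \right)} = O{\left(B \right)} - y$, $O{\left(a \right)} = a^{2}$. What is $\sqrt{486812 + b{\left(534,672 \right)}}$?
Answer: $4 \sqrt{48206} \approx 878.23$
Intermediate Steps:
$b{\left(B,y \right)} = B^{2} - y$
$\sqrt{486812 + b{\left(534,672 \right)}} = \sqrt{486812 + \left(534^{2} - 672\right)} = \sqrt{486812 + \left(285156 - 672\right)} = \sqrt{486812 + 284484} = \sqrt{771296} = 4 \sqrt{48206}$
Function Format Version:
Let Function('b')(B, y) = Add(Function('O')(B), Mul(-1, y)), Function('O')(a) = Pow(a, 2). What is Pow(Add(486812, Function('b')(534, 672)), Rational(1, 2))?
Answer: Mul(4, Pow(48206, Rational(1, 2))) ≈ 878.23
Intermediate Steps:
Function('b')(B, y) = Add(Pow(B, 2), Mul(-1, y))
Pow(Add(486812, Function('b')(534, 672)), Rational(1, 2)) = Pow(Add(486812, Add(Pow(534, 2), Mul(-1, 672))), Rational(1, 2)) = Pow(Add(486812, Add(285156, -672)), Rational(1, 2)) = Pow(Add(486812, 284484), Rational(1, 2)) = Pow(771296, Rational(1, 2)) = Mul(4, Pow(48206, Rational(1, 2)))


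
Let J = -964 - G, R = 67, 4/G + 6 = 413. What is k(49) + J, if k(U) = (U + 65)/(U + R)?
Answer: -22733217/23606 ≈ -963.03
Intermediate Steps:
G = 4/407 (G = 4/(-6 + 413) = 4/407 ≈ 0.0098280)
k(U) = (65 + U)/(67 + U) (k(U) = (U + 65)/(U + 67) = (65 + U)/(67 + U))
J = -392352/407 (J = -964 - 1*4/407 = -964 - 4/407 = -392352/407 ≈ -964.01)
k(49) + J = (65 + 49)/(67 + 49) - 392352/407 = 114/116 - 392352/407 = (1/116)*114 - 392352/407 = 57/58 - 392352/407 = -22733217/23606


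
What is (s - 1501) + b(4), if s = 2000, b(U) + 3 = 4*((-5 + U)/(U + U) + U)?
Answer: 1023/2 ≈ 511.50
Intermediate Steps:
b(U) = -3 + 4*U + 2*(-5 + U)/U (b(U) = -3 + 4*((-5 + U)/(U + U) + U) = -3 + 4*((-5 + U)/((2*U)) + U) = -3 + 4*((-5 + U)*(1/(2*U)) + U) = -3 + 4*((-5 + U)/(2*U) + U) = -3 + 4*(U + (-5 + U)/(2*U)) = -3 + (4*U + 2*(-5 + U)/U) = -3 + 4*U + 2*(-5 + U)/U)
(s - 1501) + b(4) = (2000 - 1501) + (-1 - 10/4 + 4*4) = 499 + (-1 - 10*¼ + 16) = 499 + (-1 - 5/2 + 16) = 499 + 25/2 = 1023/2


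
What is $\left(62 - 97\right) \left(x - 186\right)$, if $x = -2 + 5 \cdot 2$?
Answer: $6230$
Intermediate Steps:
$x = 8$ ($x = -2 + 10 = 8$)
$\left(62 - 97\right) \left(x - 186\right) = \left(62 - 97\right) \left(8 - 186\right) = \left(-35\right) \left(-178\right) = 6230$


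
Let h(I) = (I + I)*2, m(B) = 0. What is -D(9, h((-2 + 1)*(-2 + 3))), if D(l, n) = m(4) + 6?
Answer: -6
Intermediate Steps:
h(I) = 4*I (h(I) = (2*I)*2 = 4*I)
D(l, n) = 6 (D(l, n) = 0 + 6 = 6)
-D(9, h((-2 + 1)*(-2 + 3))) = -1*6 = -6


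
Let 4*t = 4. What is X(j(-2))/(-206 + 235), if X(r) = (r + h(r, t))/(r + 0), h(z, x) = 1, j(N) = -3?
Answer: 2/87 ≈ 0.022988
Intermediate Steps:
t = 1 (t = (1/4)*4 = 1)
X(r) = (1 + r)/r (X(r) = (r + 1)/(r + 0) = (1 + r)/r)
X(j(-2))/(-206 + 235) = ((1 - 3)/(-3))/(-206 + 235) = -1/3*(-2)/29 = (2/3)*(1/29) = 2/87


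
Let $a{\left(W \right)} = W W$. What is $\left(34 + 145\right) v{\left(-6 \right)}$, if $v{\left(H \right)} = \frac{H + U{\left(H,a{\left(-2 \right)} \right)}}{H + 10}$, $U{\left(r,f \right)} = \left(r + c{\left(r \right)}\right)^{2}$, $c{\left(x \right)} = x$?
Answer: $\frac{12351}{2} \approx 6175.5$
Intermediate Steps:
$a{\left(W \right)} = W^{2}$
$U{\left(r,f \right)} = 4 r^{2}$ ($U{\left(r,f \right)} = \left(r + r\right)^{2} = \left(2 r\right)^{2} = 4 r^{2}$)
$v{\left(H \right)} = \frac{H + 4 H^{2}}{10 + H}$ ($v{\left(H \right)} = \frac{H + 4 H^{2}}{H + 10} = \frac{H + 4 H^{2}}{10 + H}$)
$\left(34 + 145\right) v{\left(-6 \right)} = \left(34 + 145\right) \left(- \frac{6 \left(1 + 4 \left(-6\right)\right)}{10 - 6}\right) = 179 \left(- \frac{6 \left(1 - 24\right)}{4}\right) = 179 \left(\left(-6\right) \frac{1}{4} \left(-23\right)\right) = 179 \cdot \frac{69}{2} = \frac{12351}{2}$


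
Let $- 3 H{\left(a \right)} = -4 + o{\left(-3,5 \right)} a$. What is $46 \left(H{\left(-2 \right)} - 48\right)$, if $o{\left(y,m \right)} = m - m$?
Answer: $- \frac{6440}{3} \approx -2146.7$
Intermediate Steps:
$o{\left(y,m \right)} = 0$
$H{\left(a \right)} = \frac{4}{3}$ ($H{\left(a \right)} = - \frac{-4 + 0 a}{3} = - \frac{-4 + 0}{3} = \left(- \frac{1}{3}\right) \left(-4\right) = \frac{4}{3}$)
$46 \left(H{\left(-2 \right)} - 48\right) = 46 \left(\frac{4}{3} - 48\right) = 46 \left(- \frac{140}{3}\right) = - \frac{6440}{3}$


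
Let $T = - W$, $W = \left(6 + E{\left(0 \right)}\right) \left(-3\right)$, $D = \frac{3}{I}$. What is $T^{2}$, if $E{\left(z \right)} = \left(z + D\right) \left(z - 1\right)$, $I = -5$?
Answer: $\frac{9801}{25} \approx 392.04$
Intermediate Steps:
$D = - \frac{3}{5}$ ($D = \frac{3}{-5} = 3 \left(- \frac{1}{5}\right) = - \frac{3}{5} \approx -0.6$)
$E{\left(z \right)} = \left(-1 + z\right) \left(- \frac{3}{5} + z\right)$ ($E{\left(z \right)} = \left(z - \frac{3}{5}\right) \left(z - 1\right) = \left(- \frac{3}{5} + z\right) \left(-1 + z\right) = \left(-1 + z\right) \left(- \frac{3}{5} + z\right)$)
$W = - \frac{99}{5}$ ($W = \left(6 + \left(\frac{3}{5} + 0^{2} - 0\right)\right) \left(-3\right) = \left(6 + \left(\frac{3}{5} + 0 + 0\right)\right) \left(-3\right) = \left(6 + \frac{3}{5}\right) \left(-3\right) = \frac{33}{5} \left(-3\right) = - \frac{99}{5} \approx -19.8$)
$T = \frac{99}{5}$ ($T = \left(-1\right) \left(- \frac{99}{5}\right) = \frac{99}{5} \approx 19.8$)
$T^{2} = \left(\frac{99}{5}\right)^{2} = \frac{9801}{25}$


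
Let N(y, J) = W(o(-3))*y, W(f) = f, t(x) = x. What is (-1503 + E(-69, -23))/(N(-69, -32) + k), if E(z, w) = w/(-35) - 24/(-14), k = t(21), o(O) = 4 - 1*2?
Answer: 52522/4095 ≈ 12.826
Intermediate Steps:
o(O) = 2 (o(O) = 4 - 2 = 2)
k = 21
E(z, w) = 12/7 - w/35 (E(z, w) = w*(-1/35) - 24*(-1/14) = -w/35 + 12/7 = 12/7 - w/35)
N(y, J) = 2*y
(-1503 + E(-69, -23))/(N(-69, -32) + k) = (-1503 + (12/7 - 1/35*(-23)))/(2*(-69) + 21) = (-1503 + (12/7 + 23/35))/(-138 + 21) = (-1503 + 83/35)/(-117) = -52522/35*(-1/117) = 52522/4095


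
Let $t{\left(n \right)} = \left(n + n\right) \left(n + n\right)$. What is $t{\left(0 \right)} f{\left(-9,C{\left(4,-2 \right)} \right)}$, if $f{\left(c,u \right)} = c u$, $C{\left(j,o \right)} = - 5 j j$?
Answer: $0$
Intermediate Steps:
$C{\left(j,o \right)} = - 5 j^{2}$
$t{\left(n \right)} = 4 n^{2}$ ($t{\left(n \right)} = 2 n 2 n = 4 n^{2}$)
$t{\left(0 \right)} f{\left(-9,C{\left(4,-2 \right)} \right)} = 4 \cdot 0^{2} \left(- 9 \left(- 5 \cdot 4^{2}\right)\right) = 4 \cdot 0 \left(- 9 \left(\left(-5\right) 16\right)\right) = 0 \left(\left(-9\right) \left(-80\right)\right) = 0 \cdot 720 = 0$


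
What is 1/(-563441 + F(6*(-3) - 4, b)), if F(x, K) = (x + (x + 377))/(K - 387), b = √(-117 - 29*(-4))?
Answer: -84386687441/47546992169760481 + 333*I/47546992169760481 ≈ -1.7748e-6 + 7.0036e-15*I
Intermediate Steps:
b = I (b = √(-117 + 116) = √(-1) = I ≈ 1.0*I)
F(x, K) = (377 + 2*x)/(-387 + K) (F(x, K) = (x + (377 + x))/(-387 + K) = (377 + 2*x)/(-387 + K))
1/(-563441 + F(6*(-3) - 4, b)) = 1/(-563441 + (377 + 2*(6*(-3) - 4))/(-387 + I)) = 1/(-563441 + ((-387 - I)/149770)*(377 + 2*(-18 - 4))) = 1/(-563441 + ((-387 - I)/149770)*(377 + 2*(-22))) = 1/(-563441 + ((-387 - I)/149770)*(377 - 44)) = 1/(-563441 + ((-387 - I)/149770)*333) = 1/(-563441 + 333*(-387 - I)/149770)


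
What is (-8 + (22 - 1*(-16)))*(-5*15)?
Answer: -2250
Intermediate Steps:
(-8 + (22 - 1*(-16)))*(-5*15) = (-8 + (22 + 16))*(-75) = (-8 + 38)*(-75) = 30*(-75) = -2250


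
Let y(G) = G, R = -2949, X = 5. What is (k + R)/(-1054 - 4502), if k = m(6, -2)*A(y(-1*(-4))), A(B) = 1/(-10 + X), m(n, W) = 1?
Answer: 7373/13890 ≈ 0.53081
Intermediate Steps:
A(B) = -1/5 (A(B) = 1/(-10 + 5) = 1/(-5) = -1/5)
k = -1/5 (k = 1*(-1/5) = -1/5 ≈ -0.20000)
(k + R)/(-1054 - 4502) = (-1/5 - 2949)/(-1054 - 4502) = -14746/5/(-5556) = -14746/5*(-1/5556) = 7373/13890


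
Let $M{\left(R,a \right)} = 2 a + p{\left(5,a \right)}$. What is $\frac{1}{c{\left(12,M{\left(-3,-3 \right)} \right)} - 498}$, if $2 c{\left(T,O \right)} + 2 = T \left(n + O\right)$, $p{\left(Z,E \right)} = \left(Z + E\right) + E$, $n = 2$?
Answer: $- \frac{1}{529} \approx -0.0018904$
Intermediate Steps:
$p{\left(Z,E \right)} = Z + 2 E$ ($p{\left(Z,E \right)} = \left(E + Z\right) + E = Z + 2 E$)
$M{\left(R,a \right)} = 5 + 4 a$ ($M{\left(R,a \right)} = 2 a + \left(5 + 2 a\right) = 5 + 4 a$)
$c{\left(T,O \right)} = -1 + \frac{T \left(2 + O\right)}{2}$
$\frac{1}{c{\left(12,M{\left(-3,-3 \right)} \right)} - 498} = \frac{1}{\left(-1 + 12 + \frac{1}{2} \left(5 + 4 \left(-3\right)\right) 12\right) - 498} = \frac{1}{\left(-1 + 12 + \frac{1}{2} \left(5 - 12\right) 12\right) - 498} = \frac{1}{\left(-1 + 12 + \frac{1}{2} \left(-7\right) 12\right) - 498} = \frac{1}{\left(-1 + 12 - 42\right) - 498} = \frac{1}{-31 - 498} = \frac{1}{-529} = - \frac{1}{529}$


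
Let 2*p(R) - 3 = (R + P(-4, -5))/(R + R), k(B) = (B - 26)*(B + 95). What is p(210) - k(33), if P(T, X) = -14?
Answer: -13414/15 ≈ -894.27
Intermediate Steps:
k(B) = (-26 + B)*(95 + B)
p(R) = 3/2 + (-14 + R)/(4*R) (p(R) = 3/2 + ((R - 14)/(R + R))/2 = 3/2 + ((-14 + R)/((2*R)))/2 = 3/2 + ((-14 + R)*(1/(2*R)))/2 = 3/2 + ((-14 + R)/(2*R))/2 = 3/2 + (-14 + R)/(4*R))
p(210) - k(33) = (7/4)*(-2 + 210)/210 - (-2470 + 33**2 + 69*33) = (7/4)*(1/210)*208 - (-2470 + 1089 + 2277) = 26/15 - 1*896 = 26/15 - 896 = -13414/15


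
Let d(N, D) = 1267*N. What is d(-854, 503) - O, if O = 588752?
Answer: -1670770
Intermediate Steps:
d(-854, 503) - O = 1267*(-854) - 1*588752 = -1082018 - 588752 = -1670770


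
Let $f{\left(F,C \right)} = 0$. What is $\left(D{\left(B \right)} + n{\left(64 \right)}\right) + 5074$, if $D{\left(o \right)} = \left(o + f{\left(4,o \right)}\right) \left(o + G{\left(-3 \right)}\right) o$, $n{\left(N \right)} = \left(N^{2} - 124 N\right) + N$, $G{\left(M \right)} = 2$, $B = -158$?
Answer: $-3893086$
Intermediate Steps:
$n{\left(N \right)} = N^{2} - 123 N$
$D{\left(o \right)} = o^{2} \left(2 + o\right)$ ($D{\left(o \right)} = \left(o + 0\right) \left(o + 2\right) o = o \left(2 + o\right) o = o^{2} \left(2 + o\right)$)
$\left(D{\left(B \right)} + n{\left(64 \right)}\right) + 5074 = \left(\left(-158\right)^{2} \left(2 - 158\right) + 64 \left(-123 + 64\right)\right) + 5074 = \left(24964 \left(-156\right) + 64 \left(-59\right)\right) + 5074 = \left(-3894384 - 3776\right) + 5074 = -3898160 + 5074 = -3893086$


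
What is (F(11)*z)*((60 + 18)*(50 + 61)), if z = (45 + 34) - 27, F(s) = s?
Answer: 4952376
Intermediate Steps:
z = 52 (z = 79 - 27 = 52)
(F(11)*z)*((60 + 18)*(50 + 61)) = (11*52)*((60 + 18)*(50 + 61)) = 572*(78*111) = 572*8658 = 4952376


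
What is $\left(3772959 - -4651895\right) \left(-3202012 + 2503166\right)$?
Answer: $-5887675518484$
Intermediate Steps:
$\left(3772959 - -4651895\right) \left(-3202012 + 2503166\right) = \left(3772959 + 4651895\right) \left(-698846\right) = 8424854 \left(-698846\right) = -5887675518484$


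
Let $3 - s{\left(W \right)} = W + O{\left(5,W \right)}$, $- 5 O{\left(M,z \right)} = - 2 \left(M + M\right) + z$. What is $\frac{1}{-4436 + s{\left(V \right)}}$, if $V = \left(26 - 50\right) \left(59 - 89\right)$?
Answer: $- \frac{1}{5013} \approx -0.00019948$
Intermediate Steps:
$O{\left(M,z \right)} = - \frac{z}{5} + \frac{4 M}{5}$ ($O{\left(M,z \right)} = - \frac{- 2 \left(M + M\right) + z}{5} = - \frac{- 2 \cdot 2 M + z}{5} = - \frac{- 4 M + z}{5} = - \frac{z - 4 M}{5} = - \frac{z}{5} + \frac{4 M}{5}$)
$V = 720$ ($V = \left(-24\right) \left(-30\right) = 720$)
$s{\left(W \right)} = -1 - \frac{4 W}{5}$ ($s{\left(W \right)} = 3 - \left(W - \left(-4 + \frac{W}{5}\right)\right) = 3 - \left(4 + \frac{4 W}{5}\right) = -1 - \frac{4 W}{5}$)
$\frac{1}{-4436 + s{\left(V \right)}} = \frac{1}{-4436 - 577} = \frac{1}{-5013} = - \frac{1}{5013}$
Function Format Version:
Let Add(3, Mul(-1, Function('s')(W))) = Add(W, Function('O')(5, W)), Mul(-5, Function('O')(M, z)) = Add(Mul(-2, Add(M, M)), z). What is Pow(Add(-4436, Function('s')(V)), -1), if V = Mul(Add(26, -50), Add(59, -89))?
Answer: Rational(-1, 5013) ≈ -0.00019948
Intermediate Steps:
Function('O')(M, z) = Add(Mul(Rational(-1, 5), z), Mul(Rational(4, 5), M)) (Function('O')(M, z) = Mul(Rational(-1, 5), Add(Mul(-2, Add(M, M)), z)) = Mul(Rational(-1, 5), Add(Mul(-2, Mul(2, M)), z)) = Mul(Rational(-1, 5), Add(Mul(-4, M), z)) = Mul(Rational(-1, 5), Add(z, Mul(-4, M))) = Add(Mul(Rational(-1, 5), z), Mul(Rational(4, 5), M)))
V = 720 (V = Mul(-24, -30) = 720)
Function('s')(W) = Add(-1, Mul(Rational(-4, 5), W)) (Function('s')(W) = Add(3, Mul(-1, Add(W, Add(Mul(Rational(-1, 5), W), Mul(Rational(4, 5), 5))))) = Add(3, Mul(-1, Add(W, Add(Mul(Rational(-1, 5), W), 4)))) = Add(3, Mul(-1, Add(W, Add(4, Mul(Rational(-1, 5), W))))) = Add(3, Mul(-1, Add(4, Mul(Rational(4, 5), W)))) = Add(3, Add(-4, Mul(Rational(-4, 5), W))) = Add(-1, Mul(Rational(-4, 5), W)))
Pow(Add(-4436, Function('s')(V)), -1) = Pow(Add(-4436, Add(-1, Mul(Rational(-4, 5), 720))), -1) = Pow(Add(-4436, Add(-1, -576)), -1) = Pow(Add(-4436, -577), -1) = Pow(-5013, -1) = Rational(-1, 5013)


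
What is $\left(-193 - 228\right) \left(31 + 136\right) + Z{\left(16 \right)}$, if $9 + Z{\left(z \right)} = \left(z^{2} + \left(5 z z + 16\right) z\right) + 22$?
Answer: $-49302$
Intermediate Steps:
$Z{\left(z \right)} = 13 + z^{2} + z \left(16 + 5 z^{2}\right)$ ($Z{\left(z \right)} = -9 + \left(\left(z^{2} + \left(5 z z + 16\right) z\right) + 22\right) = -9 + \left(\left(z^{2} + \left(5 z^{2} + 16\right) z\right) + 22\right) = -9 + \left(\left(z^{2} + \left(16 + 5 z^{2}\right) z\right) + 22\right) = -9 + \left(\left(z^{2} + z \left(16 + 5 z^{2}\right)\right) + 22\right) = -9 + \left(22 + z^{2} + z \left(16 + 5 z^{2}\right)\right) = 13 + z^{2} + z \left(16 + 5 z^{2}\right)$)
$\left(-193 - 228\right) \left(31 + 136\right) + Z{\left(16 \right)} = \left(-193 - 228\right) \left(31 + 136\right) + \left(13 + 16^{2} + 5 \cdot 16^{3} + 16 \cdot 16\right) = \left(-421\right) 167 + \left(13 + 256 + 5 \cdot 4096 + 256\right) = -70307 + \left(13 + 256 + 20480 + 256\right) = -70307 + 21005 = -49302$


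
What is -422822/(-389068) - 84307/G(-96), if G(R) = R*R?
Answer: -7226107081/896412672 ≈ -8.0611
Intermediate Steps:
G(R) = R²
-422822/(-389068) - 84307/G(-96) = -422822/(-389068) - 84307/((-96)²) = -422822*(-1/389068) - 84307/9216 = 211411/194534 - 84307*1/9216 = 211411/194534 - 84307/9216 = -7226107081/896412672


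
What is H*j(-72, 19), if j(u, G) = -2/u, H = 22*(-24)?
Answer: -44/3 ≈ -14.667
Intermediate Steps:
H = -528
H*j(-72, 19) = -(-1056)/(-72) = -(-1056)*(-1)/72 = -528*1/36 = -44/3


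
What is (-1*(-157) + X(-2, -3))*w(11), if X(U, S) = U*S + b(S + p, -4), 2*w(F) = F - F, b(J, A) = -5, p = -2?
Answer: 0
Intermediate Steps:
w(F) = 0 (w(F) = (F - F)/2 = (½)*0 = 0)
X(U, S) = -5 + S*U (X(U, S) = U*S - 5 = S*U - 5 = -5 + S*U)
(-1*(-157) + X(-2, -3))*w(11) = (-1*(-157) + (-5 - 3*(-2)))*0 = (157 + (-5 + 6))*0 = (157 + 1)*0 = 158*0 = 0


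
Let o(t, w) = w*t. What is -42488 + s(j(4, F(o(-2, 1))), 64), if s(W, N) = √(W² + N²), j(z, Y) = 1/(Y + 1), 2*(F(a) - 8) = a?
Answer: -42488 + √262145/8 ≈ -42424.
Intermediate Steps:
o(t, w) = t*w
F(a) = 8 + a/2
j(z, Y) = 1/(1 + Y)
s(W, N) = √(N² + W²)
-42488 + s(j(4, F(o(-2, 1))), 64) = -42488 + √(64² + (1/(1 + (8 + (-2*1)/2)))²) = -42488 + √(4096 + (1/(1 + (8 + (½)*(-2))))²) = -42488 + √(4096 + (1/(1 + (8 - 1)))²) = -42488 + √(4096 + (1/(1 + 7))²) = -42488 + √(4096 + (1/8)²) = -42488 + √(4096 + (⅛)²) = -42488 + √(4096 + 1/64) = -42488 + √(262145/64) = -42488 + √262145/8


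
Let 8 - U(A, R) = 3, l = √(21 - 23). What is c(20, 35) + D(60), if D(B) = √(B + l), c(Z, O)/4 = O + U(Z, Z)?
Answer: 160 + √(60 + I*√2) ≈ 167.75 + 0.091281*I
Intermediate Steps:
l = I*√2 (l = √(-2) = I*√2 ≈ 1.4142*I)
U(A, R) = 5 (U(A, R) = 8 - 1*3 = 8 - 3 = 5)
c(Z, O) = 20 + 4*O (c(Z, O) = 4*(O + 5) = 4*(5 + O) = 20 + 4*O)
D(B) = √(B + I*√2)
c(20, 35) + D(60) = (20 + 4*35) + √(60 + I*√2) = (20 + 140) + √(60 + I*√2) = 160 + √(60 + I*√2)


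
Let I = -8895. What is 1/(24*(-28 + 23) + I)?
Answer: -1/9015 ≈ -0.00011093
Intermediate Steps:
1/(24*(-28 + 23) + I) = 1/(24*(-28 + 23) - 8895) = 1/(24*(-5) - 8895) = 1/(-120 - 8895) = 1/(-9015) = -1/9015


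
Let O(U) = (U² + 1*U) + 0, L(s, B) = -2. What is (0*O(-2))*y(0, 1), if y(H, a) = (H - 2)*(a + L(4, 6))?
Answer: 0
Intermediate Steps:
O(U) = U + U² (O(U) = (U² + U) + 0 = (U + U²) + 0 = U + U²)
y(H, a) = (-2 + H)*(-2 + a) (y(H, a) = (H - 2)*(a - 2) = (-2 + H)*(-2 + a))
(0*O(-2))*y(0, 1) = (0*(-2*(1 - 2)))*(4 - 2*0 - 2*1 + 0*1) = (0*(-2*(-1)))*(4 + 0 - 2 + 0) = (0*2)*2 = 0*2 = 0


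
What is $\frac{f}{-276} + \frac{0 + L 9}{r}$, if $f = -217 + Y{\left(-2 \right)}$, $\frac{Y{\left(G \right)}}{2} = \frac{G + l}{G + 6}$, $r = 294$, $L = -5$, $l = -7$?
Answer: $\frac{17567}{27048} \approx 0.64948$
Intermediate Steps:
$Y{\left(G \right)} = \frac{2 \left(-7 + G\right)}{6 + G}$ ($Y{\left(G \right)} = 2 \frac{G - 7}{G + 6} = 2 \frac{-7 + G}{6 + G} = \frac{2 \left(-7 + G\right)}{6 + G}$)
$f = - \frac{443}{2}$ ($f = -217 + \frac{2 \left(-7 - 2\right)}{6 - 2} = -217 + 2 \cdot \frac{1}{4} \left(-9\right) = -217 - \frac{9}{2} = - \frac{443}{2} \approx -221.5$)
$\frac{f}{-276} + \frac{0 + L 9}{r} = - \frac{443}{2 \left(-276\right)} + \frac{0 - 45}{294} = \left(- \frac{443}{2}\right) \left(- \frac{1}{276}\right) + \left(0 - 45\right) \frac{1}{294} = \frac{443}{552} - \frac{15}{98} = \frac{17567}{27048}$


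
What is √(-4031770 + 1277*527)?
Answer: 3*I*√373199 ≈ 1832.7*I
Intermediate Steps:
√(-4031770 + 1277*527) = √(-4031770 + 672979) = √(-3358791) = 3*I*√373199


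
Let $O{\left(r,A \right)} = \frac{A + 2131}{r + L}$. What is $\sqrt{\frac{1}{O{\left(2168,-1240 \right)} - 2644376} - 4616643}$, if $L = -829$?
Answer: $\frac{i \sqrt{57880682252158566200052794}}{3540818573} \approx 2148.6 i$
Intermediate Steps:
$O{\left(r,A \right)} = \frac{2131 + A}{-829 + r}$ ($O{\left(r,A \right)} = \frac{A + 2131}{r - 829} = \frac{2131 + A}{-829 + r}$)
$\sqrt{\frac{1}{O{\left(2168,-1240 \right)} - 2644376} - 4616643} = \sqrt{\frac{1}{\frac{2131 - 1240}{-829 + 2168} - 2644376} - 4616643} = \sqrt{\frac{1}{\frac{1}{1339} \cdot 891 - 2644376} - 4616643} = \sqrt{\frac{1}{\frac{891}{1339} - 2644376} - 4616643} = \sqrt{\frac{1}{- \frac{3540818573}{1339}} - 4616643} = \sqrt{- \frac{1339}{3540818573} - 4616643} = \sqrt{- \frac{16346695279311778}{3540818573}} = \frac{i \sqrt{57880682252158566200052794}}{3540818573}$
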